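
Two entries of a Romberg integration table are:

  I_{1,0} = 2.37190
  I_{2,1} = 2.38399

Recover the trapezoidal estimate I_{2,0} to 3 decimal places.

From I_{2,1} = (4·I_{2,0} − I_{1,0})/3, solve for I_{2,0}:
4·I_{2,0} = 3·2.38399 + 2.37190 = 9.52387
I_{2,0} = 2.38097

2.381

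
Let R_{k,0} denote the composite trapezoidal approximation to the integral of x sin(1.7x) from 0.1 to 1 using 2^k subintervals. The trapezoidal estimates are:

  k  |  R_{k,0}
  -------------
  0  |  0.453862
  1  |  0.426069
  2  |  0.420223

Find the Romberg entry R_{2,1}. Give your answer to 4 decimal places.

R_{2,1} = (4·0.420223 − 0.426069) / 3 = 0.418274

0.4183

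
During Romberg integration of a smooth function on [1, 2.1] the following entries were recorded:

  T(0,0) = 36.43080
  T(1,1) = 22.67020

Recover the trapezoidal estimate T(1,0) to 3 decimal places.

From T(1,1) = (4·T(1,0) − T(0,0))/3, solve for T(1,0):
4·T(1,0) = 3·22.67020 + 36.43080 = 104.44140
T(1,0) = 26.11035

26.110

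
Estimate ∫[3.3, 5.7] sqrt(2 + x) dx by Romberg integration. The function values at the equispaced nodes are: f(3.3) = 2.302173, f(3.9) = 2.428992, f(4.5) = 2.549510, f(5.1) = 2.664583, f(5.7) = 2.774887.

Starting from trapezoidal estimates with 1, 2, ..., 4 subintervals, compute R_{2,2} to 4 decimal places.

6.1101

R_{0,0} (trapezoid, 1 panel, h=2.4000): 6.092472
R_{1,0} (trapezoid, 2 panels, h=1.2000): 6.105648
R_{2,0} (trapezoid, 4 panels, h=0.6000): 6.108969
R_{1,1} = 6.105648 + (6.105648 − 6.092472)/3 = 6.110040
R_{2,1} = 6.108969 + (6.108969 − 6.105648)/3 = 6.110076
R_{2,2} = 6.110076 + (6.110076 − 6.110040)/15 = 6.110078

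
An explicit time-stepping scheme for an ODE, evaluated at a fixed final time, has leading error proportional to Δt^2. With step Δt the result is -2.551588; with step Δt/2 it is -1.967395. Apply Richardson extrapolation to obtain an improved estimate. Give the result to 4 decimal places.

Extrapolated value = (4·A(Δt/2) − A(Δt)) / (4 − 1)
= (4·(-1.967395) − (-2.551588)) / 3
= -5.317992 / 3 = -1.772664

-1.7727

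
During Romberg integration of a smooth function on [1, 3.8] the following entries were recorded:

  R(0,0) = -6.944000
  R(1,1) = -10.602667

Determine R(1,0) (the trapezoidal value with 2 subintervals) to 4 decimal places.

From R(1,1) = (4·R(1,0) − R(0,0))/3, solve for R(1,0):
4·R(1,0) = 3·(-10.602667) + (-6.944000) = -38.752001
R(1,0) = -9.688000

-9.6880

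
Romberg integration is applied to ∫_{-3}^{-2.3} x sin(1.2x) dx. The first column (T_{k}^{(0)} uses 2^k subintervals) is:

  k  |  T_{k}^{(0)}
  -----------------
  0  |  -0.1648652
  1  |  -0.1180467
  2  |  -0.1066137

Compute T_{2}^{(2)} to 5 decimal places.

-0.10283

T_{1}^{(1)} = (4·(-0.1180467) − (-0.1648652)) / 3 = -0.1024405
T_{2}^{(1)} = -0.1066137 + (-0.1066137 − (-0.1180467))/3 = -0.1028027
T_{2}^{(2)} = -0.1028027 + (-0.1028027 − (-0.1024405))/15 = -0.1028268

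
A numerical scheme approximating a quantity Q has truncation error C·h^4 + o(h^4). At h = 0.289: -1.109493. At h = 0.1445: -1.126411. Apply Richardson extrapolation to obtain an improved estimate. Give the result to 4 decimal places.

-1.1275

The leading error scales as h^4; refining by a factor of 2 reduces it by 2^4 = 16.
Extrapolated value = (16·A(h/2) − A(h)) / (16 − 1)
= (16·(-1.126411) − (-1.109493)) / 15
= -16.913083 / 15 = -1.127539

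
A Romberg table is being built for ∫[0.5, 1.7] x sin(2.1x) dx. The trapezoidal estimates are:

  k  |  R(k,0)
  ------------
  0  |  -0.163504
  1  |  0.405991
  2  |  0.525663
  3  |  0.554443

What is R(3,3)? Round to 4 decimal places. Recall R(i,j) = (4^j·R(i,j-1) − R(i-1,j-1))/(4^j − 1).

Richardson extrapolation on the trapezoidal column (denominator 4−1=3):
R(1,1) = (4·0.405991 − (-0.163504)) / 3 = 0.595823
R(2,1) = 0.525663 + (0.525663 − 0.405991)/3 = 0.565554
R(3,1) = 0.554443 + (0.554443 − 0.525663)/3 = 0.564036
R(2,2) = (16·0.565554 − 0.595823) / 15 = 0.563536
R(3,2) = 0.564036 + (0.564036 − 0.565554)/15 = 0.563935
R(3,3) = (64·0.563935 − 0.563536) / 63 = 0.563941

0.5639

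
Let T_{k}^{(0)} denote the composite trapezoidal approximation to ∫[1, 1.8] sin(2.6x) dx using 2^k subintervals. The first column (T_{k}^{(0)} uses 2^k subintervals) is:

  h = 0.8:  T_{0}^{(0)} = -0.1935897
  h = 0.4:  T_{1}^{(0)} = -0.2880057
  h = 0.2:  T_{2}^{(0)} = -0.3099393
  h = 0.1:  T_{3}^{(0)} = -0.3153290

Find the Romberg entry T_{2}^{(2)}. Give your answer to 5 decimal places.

-0.31710

T_{1}^{(1)} = (4·(-0.2880057) − (-0.1935897)) / 3 = -0.3194777
T_{2}^{(1)} = (4·(-0.3099393) − (-0.2880057)) / 3 = -0.3172505
T_{2}^{(2)} = -0.3172505 + (-0.3172505 − (-0.3194777))/15 = -0.3171020
(Column j=1 coincides with Simpson's rule on the same nodes.)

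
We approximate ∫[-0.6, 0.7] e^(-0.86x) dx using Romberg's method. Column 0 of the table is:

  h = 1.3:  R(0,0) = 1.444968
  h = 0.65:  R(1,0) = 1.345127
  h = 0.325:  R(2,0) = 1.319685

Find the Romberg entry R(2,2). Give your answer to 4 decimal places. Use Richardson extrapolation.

R(1,1) = 1.345127 + (1.345127 − 1.444968)/3 = 1.311847
R(2,1) = (4·1.319685 − 1.345127) / 3 = 1.311204
R(2,2) = 1.311204 + (1.311204 − 1.311847)/15 = 1.311161

1.3112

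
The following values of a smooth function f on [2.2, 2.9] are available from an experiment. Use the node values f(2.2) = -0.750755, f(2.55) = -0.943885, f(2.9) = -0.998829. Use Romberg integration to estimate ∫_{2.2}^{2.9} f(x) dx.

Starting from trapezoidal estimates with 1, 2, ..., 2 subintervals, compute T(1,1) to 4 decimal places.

T(0,0) (trapezoid, 1 panel, h=0.7000): -0.612354
T(1,0) (trapezoid, 2 panels, h=0.3500): -0.636537
T(1,1) = -0.636537 + (-0.636537 − (-0.612354))/3 = -0.644598

-0.6446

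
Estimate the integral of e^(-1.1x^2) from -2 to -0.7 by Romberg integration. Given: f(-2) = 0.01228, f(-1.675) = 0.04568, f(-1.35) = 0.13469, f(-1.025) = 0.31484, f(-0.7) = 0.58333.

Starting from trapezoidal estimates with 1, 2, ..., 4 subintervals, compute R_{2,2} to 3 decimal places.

R_{0,0} (trapezoid, 1 panel, h=1.3000): 0.38715
R_{1,0} (trapezoid, 2 panels, h=0.6500): 0.28112
R_{2,0} (trapezoid, 4 panels, h=0.3250): 0.25773
R_{1,1} = 0.28112 + (0.28112 − 0.38715)/3 = 0.24578
R_{2,1} = 0.25773 + (0.25773 − 0.28112)/3 = 0.24993
R_{2,2} = 0.24993 + (0.24993 − 0.24578)/15 = 0.25021

0.250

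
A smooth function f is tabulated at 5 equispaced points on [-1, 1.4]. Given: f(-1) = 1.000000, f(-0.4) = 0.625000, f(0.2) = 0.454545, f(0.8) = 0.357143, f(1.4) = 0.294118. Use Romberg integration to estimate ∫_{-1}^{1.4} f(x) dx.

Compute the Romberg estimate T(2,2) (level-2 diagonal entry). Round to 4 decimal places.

T(0,0) (trapezoid, 1 panel, h=2.4000): 1.552942
T(1,0) (trapezoid, 2 panels, h=1.2000): 1.321925
T(2,0) (trapezoid, 4 panels, h=0.6000): 1.250248
T(1,1) = 1.321925 + (1.321925 − 1.552942)/3 = 1.244919
T(2,1) = 1.250248 + (1.250248 − 1.321925)/3 = 1.226356
T(2,2) = 1.226356 + (1.226356 − 1.244919)/15 = 1.225118

1.2251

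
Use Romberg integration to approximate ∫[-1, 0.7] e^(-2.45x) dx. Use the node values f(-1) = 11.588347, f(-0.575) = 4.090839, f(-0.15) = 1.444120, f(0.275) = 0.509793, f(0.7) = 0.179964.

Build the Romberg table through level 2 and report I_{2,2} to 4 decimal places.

4.6642

I_{0,0} (trapezoid, 1 panel, h=1.7000): 10.003064
I_{1,0} (trapezoid, 2 panels, h=0.8500): 6.229034
I_{2,0} (trapezoid, 4 panels, h=0.4250): 5.069786
I_{1,1} = 6.229034 + (6.229034 − 10.003064)/3 = 4.971024
I_{2,1} = 5.069786 + (5.069786 − 6.229034)/3 = 4.683370
I_{2,2} = 4.683370 + (4.683370 − 4.971024)/15 = 4.664193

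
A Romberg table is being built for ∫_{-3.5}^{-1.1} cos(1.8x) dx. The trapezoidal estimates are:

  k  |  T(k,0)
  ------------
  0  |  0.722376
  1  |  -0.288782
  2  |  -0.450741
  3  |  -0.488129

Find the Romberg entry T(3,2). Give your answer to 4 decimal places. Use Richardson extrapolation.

-0.5003

Richardson extrapolation on the trapezoidal column (denominator 4−1=3):
T(2,1) = -0.450741 + (-0.450741 − (-0.288782))/3 = -0.504727
T(3,1) = -0.488129 + (-0.488129 − (-0.450741))/3 = -0.500592
T(3,2) = (16·(-0.500592) − (-0.504727)) / 15 = -0.500316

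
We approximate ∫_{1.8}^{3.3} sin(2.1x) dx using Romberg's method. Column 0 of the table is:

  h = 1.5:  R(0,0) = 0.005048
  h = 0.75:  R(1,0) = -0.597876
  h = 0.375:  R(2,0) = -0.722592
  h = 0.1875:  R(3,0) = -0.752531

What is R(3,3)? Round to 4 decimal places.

Richardson extrapolation on the trapezoidal column (denominator 4−1=3):
R(1,1) = -0.597876 + (-0.597876 − 0.005048)/3 = -0.798851
R(2,1) = -0.722592 + (-0.722592 − (-0.597876))/3 = -0.764164
R(3,1) = (4·(-0.752531) − (-0.722592)) / 3 = -0.762511
R(2,2) = (16·(-0.764164) − (-0.798851)) / 15 = -0.761852
R(3,2) = (16·(-0.762511) − (-0.764164)) / 15 = -0.762401
R(3,3) = -0.762401 + (-0.762401 − (-0.761852))/63 = -0.762410

-0.7624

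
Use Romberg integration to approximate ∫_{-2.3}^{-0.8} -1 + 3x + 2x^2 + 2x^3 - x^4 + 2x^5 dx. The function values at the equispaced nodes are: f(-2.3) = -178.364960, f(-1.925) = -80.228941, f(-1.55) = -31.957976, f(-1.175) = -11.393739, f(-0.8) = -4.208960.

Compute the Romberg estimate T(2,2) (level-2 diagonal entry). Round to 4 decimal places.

-76.5573

T(0,0) (trapezoid, 1 panel, h=1.5000): -136.930440
T(1,0) (trapezoid, 2 panels, h=0.7500): -92.433702
T(2,0) (trapezoid, 4 panels, h=0.3750): -80.575356
T(1,1) = -92.433702 + (-92.433702 − (-136.930440))/3 = -77.601456
T(2,1) = -80.575356 + (-80.575356 − (-92.433702))/3 = -76.622574
T(2,2) = -76.622574 + (-76.622574 − (-77.601456))/15 = -76.557315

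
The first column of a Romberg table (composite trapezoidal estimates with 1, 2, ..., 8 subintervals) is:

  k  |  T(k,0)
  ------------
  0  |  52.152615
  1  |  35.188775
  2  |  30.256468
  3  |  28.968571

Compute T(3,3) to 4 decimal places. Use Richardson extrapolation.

28.5341

T(1,1) = (4·35.188775 − 52.152615) / 3 = 29.534162
T(2,1) = 30.256468 + (30.256468 − 35.188775)/3 = 28.612366
T(3,1) = (4·28.968571 − 30.256468) / 3 = 28.539272
T(2,2) = (16·28.612366 − 29.534162) / 15 = 28.550913
T(3,2) = 28.539272 + (28.539272 − 28.612366)/15 = 28.534399
T(3,3) = 28.534399 + (28.534399 − 28.550913)/63 = 28.534137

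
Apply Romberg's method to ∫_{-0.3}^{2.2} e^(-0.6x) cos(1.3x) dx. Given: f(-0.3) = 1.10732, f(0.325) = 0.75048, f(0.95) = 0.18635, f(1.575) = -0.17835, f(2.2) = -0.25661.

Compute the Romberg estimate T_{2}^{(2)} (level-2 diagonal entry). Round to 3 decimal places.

T_{0}^{(0)} (trapezoid, 1 panel, h=2.5000): 1.06339
T_{1}^{(0)} (trapezoid, 2 panels, h=1.2500): 0.76463
T_{2}^{(0)} (trapezoid, 4 panels, h=0.6250): 0.73990
T_{1}^{(1)} = 0.76463 + (0.76463 − 1.06339)/3 = 0.66504
T_{2}^{(1)} = 0.73990 + (0.73990 − 0.76463)/3 = 0.73166
T_{2}^{(2)} = 0.73166 + (0.73166 − 0.66504)/15 = 0.73610

0.736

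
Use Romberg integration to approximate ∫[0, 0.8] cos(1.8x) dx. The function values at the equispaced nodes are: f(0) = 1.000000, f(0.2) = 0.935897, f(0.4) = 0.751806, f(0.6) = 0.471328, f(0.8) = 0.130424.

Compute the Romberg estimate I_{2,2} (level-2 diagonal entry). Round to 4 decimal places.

0.5508

I_{0,0} (trapezoid, 1 panel, h=0.8000): 0.452170
I_{1,0} (trapezoid, 2 panels, h=0.4000): 0.526807
I_{2,0} (trapezoid, 4 panels, h=0.2000): 0.544849
I_{1,1} = 0.526807 + (0.526807 − 0.452170)/3 = 0.551686
I_{2,1} = 0.544849 + (0.544849 − 0.526807)/3 = 0.550863
I_{2,2} = 0.550863 + (0.550863 − 0.551686)/15 = 0.550808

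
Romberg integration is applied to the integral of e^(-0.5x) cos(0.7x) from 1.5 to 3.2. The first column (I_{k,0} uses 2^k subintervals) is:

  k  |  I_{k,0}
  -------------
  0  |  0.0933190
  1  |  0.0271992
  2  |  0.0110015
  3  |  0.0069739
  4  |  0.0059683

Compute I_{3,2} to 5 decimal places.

Richardson extrapolation on the trapezoidal column (denominator 4−1=3):
I_{2,1} = (4·0.0110015 − 0.0271992) / 3 = 0.0056023
I_{3,1} = 0.0069739 + (0.0069739 − 0.0110015)/3 = 0.0056314
I_{3,2} = 0.0056314 + (0.0056314 − 0.0056023)/15 = 0.0056333

0.00563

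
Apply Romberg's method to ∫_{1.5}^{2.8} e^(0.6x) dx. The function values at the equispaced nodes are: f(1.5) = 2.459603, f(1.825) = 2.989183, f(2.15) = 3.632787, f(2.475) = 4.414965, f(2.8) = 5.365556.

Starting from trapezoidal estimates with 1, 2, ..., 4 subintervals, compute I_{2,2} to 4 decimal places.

4.8433

I_{0,0} (trapezoid, 1 panel, h=1.3000): 5.086353
I_{1,0} (trapezoid, 2 panels, h=0.6500): 4.904488
I_{2,0} (trapezoid, 4 panels, h=0.3250): 4.858592
I_{1,1} = 4.904488 + (4.904488 − 5.086353)/3 = 4.843866
I_{2,1} = 4.858592 + (4.858592 − 4.904488)/3 = 4.843293
I_{2,2} = 4.843293 + (4.843293 − 4.843866)/15 = 4.843255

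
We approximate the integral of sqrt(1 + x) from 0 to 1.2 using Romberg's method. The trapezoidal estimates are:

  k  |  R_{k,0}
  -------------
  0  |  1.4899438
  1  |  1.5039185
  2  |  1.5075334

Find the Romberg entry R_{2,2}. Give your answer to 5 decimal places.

1.50875

Richardson extrapolation on the trapezoidal column (denominator 4−1=3):
R_{1,1} = 1.5039185 + (1.5039185 − 1.4899438)/3 = 1.5085767
R_{2,1} = (4·1.5075334 − 1.5039185) / 3 = 1.5087384
R_{2,2} = 1.5087384 + (1.5087384 − 1.5085767)/15 = 1.5087492
(Column j=1 coincides with Simpson's rule on the same nodes.)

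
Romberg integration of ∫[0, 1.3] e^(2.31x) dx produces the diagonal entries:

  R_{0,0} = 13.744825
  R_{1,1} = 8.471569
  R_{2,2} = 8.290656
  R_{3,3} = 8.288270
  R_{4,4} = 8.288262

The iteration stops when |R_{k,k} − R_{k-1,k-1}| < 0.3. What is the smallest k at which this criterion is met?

k = 2

|R_{1,1} − R_{0,0}| = 5.273256 ≥ 0.3
|R_{2,2} − R_{1,1}| = 0.180913 < 0.3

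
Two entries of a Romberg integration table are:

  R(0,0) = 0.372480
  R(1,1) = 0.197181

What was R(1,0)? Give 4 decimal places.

0.2410

From R(1,1) = (4·R(1,0) − R(0,0))/3, solve for R(1,0):
4·R(1,0) = 3·0.197181 + 0.372480 = 0.964023
R(1,0) = 0.241006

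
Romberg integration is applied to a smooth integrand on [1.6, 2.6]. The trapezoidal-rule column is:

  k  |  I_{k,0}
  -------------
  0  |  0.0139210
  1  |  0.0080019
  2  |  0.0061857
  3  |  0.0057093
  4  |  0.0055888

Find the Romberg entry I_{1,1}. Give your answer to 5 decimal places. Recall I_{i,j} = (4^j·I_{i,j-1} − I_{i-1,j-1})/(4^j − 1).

Richardson extrapolation on the trapezoidal column (denominator 4−1=3):
I_{1,1} = (4·0.0080019 − 0.0139210) / 3 = 0.0060289

0.00603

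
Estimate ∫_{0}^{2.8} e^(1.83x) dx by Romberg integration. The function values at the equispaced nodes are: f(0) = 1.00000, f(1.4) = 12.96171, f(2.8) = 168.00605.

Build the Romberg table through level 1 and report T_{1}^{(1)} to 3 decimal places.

T_{0}^{(0)} (trapezoid, 1 panel, h=2.8000): 236.60847
T_{1}^{(0)} (trapezoid, 2 panels, h=1.4000): 136.45063
T_{1}^{(1)} = 136.45063 + (136.45063 − 236.60847)/3 = 103.06468

103.065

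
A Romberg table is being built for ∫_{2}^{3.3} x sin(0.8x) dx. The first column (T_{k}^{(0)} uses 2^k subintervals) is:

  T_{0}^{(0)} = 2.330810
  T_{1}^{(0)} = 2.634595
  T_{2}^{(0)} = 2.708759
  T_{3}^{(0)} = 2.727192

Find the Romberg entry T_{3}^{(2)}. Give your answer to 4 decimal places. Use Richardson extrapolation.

Richardson extrapolation on the trapezoidal column (denominator 4−1=3):
T_{2}^{(1)} = 2.708759 + (2.708759 − 2.634595)/3 = 2.733480
T_{3}^{(1)} = (4·2.727192 − 2.708759) / 3 = 2.733336
T_{3}^{(2)} = (16·2.733336 − 2.733480) / 15 = 2.733326
(Column j=1 coincides with Simpson's rule on the same nodes.)

2.7333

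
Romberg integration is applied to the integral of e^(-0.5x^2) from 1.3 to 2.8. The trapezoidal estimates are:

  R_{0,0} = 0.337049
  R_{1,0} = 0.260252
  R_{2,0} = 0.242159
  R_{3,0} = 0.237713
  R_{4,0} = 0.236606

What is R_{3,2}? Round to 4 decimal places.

0.2362

R_{2,1} = 0.242159 + (0.242159 − 0.260252)/3 = 0.236128
R_{3,1} = 0.237713 + (0.237713 − 0.242159)/3 = 0.236231
R_{3,2} = (16·0.236231 − 0.236128) / 15 = 0.236238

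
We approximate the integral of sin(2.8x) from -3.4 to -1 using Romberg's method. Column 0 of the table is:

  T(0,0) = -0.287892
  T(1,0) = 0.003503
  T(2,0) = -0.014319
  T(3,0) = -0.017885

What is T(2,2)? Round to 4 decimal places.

Richardson extrapolation on the trapezoidal column (denominator 4−1=3):
T(1,1) = 0.003503 + (0.003503 − (-0.287892))/3 = 0.100635
T(2,1) = -0.014319 + (-0.014319 − 0.003503)/3 = -0.020260
T(2,2) = -0.020260 + (-0.020260 − 0.100635)/15 = -0.028320

-0.0283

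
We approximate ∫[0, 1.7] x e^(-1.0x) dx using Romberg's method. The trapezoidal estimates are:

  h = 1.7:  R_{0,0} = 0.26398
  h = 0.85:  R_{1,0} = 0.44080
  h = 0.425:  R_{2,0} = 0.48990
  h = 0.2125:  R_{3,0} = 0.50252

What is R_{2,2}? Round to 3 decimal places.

0.507

R_{1,1} = (4·0.44080 − 0.26398) / 3 = 0.49974
R_{2,1} = 0.48990 + (0.48990 − 0.44080)/3 = 0.50627
R_{2,2} = 0.50627 + (0.50627 − 0.49974)/15 = 0.50671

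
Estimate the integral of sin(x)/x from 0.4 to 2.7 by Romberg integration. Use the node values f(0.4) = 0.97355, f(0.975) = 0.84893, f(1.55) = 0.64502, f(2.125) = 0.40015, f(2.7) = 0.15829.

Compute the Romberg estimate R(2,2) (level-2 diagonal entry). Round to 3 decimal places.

1.422

R(0,0) (trapezoid, 1 panel, h=2.3000): 1.30162
R(1,0) (trapezoid, 2 panels, h=1.1500): 1.39258
R(2,0) (trapezoid, 4 panels, h=0.5750): 1.41451
R(1,1) = 1.39258 + (1.39258 − 1.30162)/3 = 1.42290
R(2,1) = 1.41451 + (1.41451 − 1.39258)/3 = 1.42182
R(2,2) = 1.42182 + (1.42182 − 1.42290)/15 = 1.42175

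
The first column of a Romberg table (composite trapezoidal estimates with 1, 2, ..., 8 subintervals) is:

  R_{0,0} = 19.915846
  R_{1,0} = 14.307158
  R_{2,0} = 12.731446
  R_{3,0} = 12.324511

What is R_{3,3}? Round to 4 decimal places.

12.1877

R_{1,1} = (4·14.307158 − 19.915846) / 3 = 12.437595
R_{2,1} = 12.731446 + (12.731446 − 14.307158)/3 = 12.206209
R_{3,1} = (4·12.324511 − 12.731446) / 3 = 12.188866
R_{2,2} = 12.206209 + (12.206209 − 12.437595)/15 = 12.190783
R_{3,2} = (16·12.188866 − 12.206209) / 15 = 12.187710
R_{3,3} = (64·12.187710 − 12.190783) / 63 = 12.187661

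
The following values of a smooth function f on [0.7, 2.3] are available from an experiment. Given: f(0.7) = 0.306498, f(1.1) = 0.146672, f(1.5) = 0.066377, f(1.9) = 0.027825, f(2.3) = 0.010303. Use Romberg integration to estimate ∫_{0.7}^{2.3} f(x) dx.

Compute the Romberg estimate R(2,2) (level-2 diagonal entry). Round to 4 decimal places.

R(0,0) (trapezoid, 1 panel, h=1.6000): 0.253441
R(1,0) (trapezoid, 2 panels, h=0.8000): 0.179822
R(2,0) (trapezoid, 4 panels, h=0.4000): 0.159710
R(1,1) = 0.179822 + (0.179822 − 0.253441)/3 = 0.155282
R(2,1) = 0.159710 + (0.159710 − 0.179822)/3 = 0.153006
R(2,2) = 0.153006 + (0.153006 − 0.155282)/15 = 0.152854

0.1529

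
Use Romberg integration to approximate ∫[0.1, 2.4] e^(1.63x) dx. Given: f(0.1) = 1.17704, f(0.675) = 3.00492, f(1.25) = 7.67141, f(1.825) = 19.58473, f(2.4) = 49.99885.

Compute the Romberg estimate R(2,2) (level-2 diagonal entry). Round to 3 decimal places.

R(0,0) (trapezoid, 1 panel, h=2.3000): 58.85227
R(1,0) (trapezoid, 2 panels, h=1.1500): 38.24826
R(2,0) (trapezoid, 4 panels, h=0.5750): 32.11318
R(1,1) = 38.24826 + (38.24826 − 58.85227)/3 = 31.38026
R(2,1) = 32.11318 + (32.11318 − 38.24826)/3 = 30.06815
R(2,2) = 30.06815 + (30.06815 − 31.38026)/15 = 29.98068

29.981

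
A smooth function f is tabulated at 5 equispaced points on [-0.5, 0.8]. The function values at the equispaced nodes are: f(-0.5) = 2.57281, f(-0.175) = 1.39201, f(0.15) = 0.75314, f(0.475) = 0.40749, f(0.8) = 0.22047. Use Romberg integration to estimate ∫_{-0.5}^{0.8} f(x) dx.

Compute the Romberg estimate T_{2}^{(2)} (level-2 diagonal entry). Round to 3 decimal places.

1.245

T_{0}^{(0)} (trapezoid, 1 panel, h=1.3000): 1.81563
T_{1}^{(0)} (trapezoid, 2 panels, h=0.6500): 1.39736
T_{2}^{(0)} (trapezoid, 4 panels, h=0.3250): 1.28352
T_{1}^{(1)} = 1.39736 + (1.39736 − 1.81563)/3 = 1.25794
T_{2}^{(1)} = 1.28352 + (1.28352 − 1.39736)/3 = 1.24557
T_{2}^{(2)} = 1.24557 + (1.24557 − 1.25794)/15 = 1.24475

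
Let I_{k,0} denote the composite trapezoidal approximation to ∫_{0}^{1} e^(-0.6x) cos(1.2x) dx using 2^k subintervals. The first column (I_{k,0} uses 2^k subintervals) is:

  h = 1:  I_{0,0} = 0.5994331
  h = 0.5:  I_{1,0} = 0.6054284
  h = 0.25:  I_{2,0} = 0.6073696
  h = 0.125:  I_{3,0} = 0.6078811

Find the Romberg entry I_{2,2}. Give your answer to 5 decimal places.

I_{1,1} = 0.6054284 + (0.6054284 − 0.5994331)/3 = 0.6074268
I_{2,1} = (4·0.6073696 − 0.6054284) / 3 = 0.6080167
I_{2,2} = 0.6080167 + (0.6080167 − 0.6074268)/15 = 0.6080560

0.60806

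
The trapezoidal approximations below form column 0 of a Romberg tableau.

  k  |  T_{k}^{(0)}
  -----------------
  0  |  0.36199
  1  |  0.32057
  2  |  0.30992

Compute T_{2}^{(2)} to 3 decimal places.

0.306

Richardson extrapolation on the trapezoidal column (denominator 4−1=3):
T_{1}^{(1)} = (4·0.32057 − 0.36199) / 3 = 0.30676
T_{2}^{(1)} = 0.30992 + (0.30992 − 0.32057)/3 = 0.30637
T_{2}^{(2)} = 0.30637 + (0.30637 − 0.30676)/15 = 0.30634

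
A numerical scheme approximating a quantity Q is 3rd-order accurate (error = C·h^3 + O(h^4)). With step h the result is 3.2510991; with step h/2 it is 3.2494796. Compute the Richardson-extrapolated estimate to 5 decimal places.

The leading error scales as h^3; refining by a factor of 2 reduces it by 2^3 = 8.
Extrapolated value = (8·A(h/2) − A(h)) / (8 − 1)
= (8·3.2494796 − 3.2510991) / 7
= 22.7447377 / 7 = 3.2492482

3.24925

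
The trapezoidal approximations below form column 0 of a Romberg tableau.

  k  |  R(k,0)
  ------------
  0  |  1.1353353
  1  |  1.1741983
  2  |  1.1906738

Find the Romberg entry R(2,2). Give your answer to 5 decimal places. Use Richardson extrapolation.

R(1,1) = (4·1.1741983 − 1.1353353) / 3 = 1.1871526
R(2,1) = 1.1906738 + (1.1906738 − 1.1741983)/3 = 1.1961656
R(2,2) = (16·1.1961656 − 1.1871526) / 15 = 1.1967665
(Column j=1 coincides with Simpson's rule on the same nodes.)

1.19677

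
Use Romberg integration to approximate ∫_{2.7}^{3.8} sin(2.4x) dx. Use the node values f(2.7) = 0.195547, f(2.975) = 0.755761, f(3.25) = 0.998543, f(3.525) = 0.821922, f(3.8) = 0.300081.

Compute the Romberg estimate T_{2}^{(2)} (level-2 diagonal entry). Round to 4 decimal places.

0.8059

T_{0}^{(0)} (trapezoid, 1 panel, h=1.1000): 0.272595
T_{1}^{(0)} (trapezoid, 2 panels, h=0.5500): 0.685496
T_{2}^{(0)} (trapezoid, 4 panels, h=0.2750): 0.776611
T_{1}^{(1)} = 0.685496 + (0.685496 − 0.272595)/3 = 0.823130
T_{2}^{(1)} = 0.776611 + (0.776611 − 0.685496)/3 = 0.806983
T_{2}^{(2)} = 0.806983 + (0.806983 − 0.823130)/15 = 0.805907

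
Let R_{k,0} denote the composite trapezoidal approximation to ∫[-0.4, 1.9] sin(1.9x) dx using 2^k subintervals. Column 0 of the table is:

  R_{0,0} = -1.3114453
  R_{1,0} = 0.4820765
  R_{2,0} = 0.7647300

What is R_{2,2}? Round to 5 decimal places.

Richardson extrapolation on the trapezoidal column (denominator 4−1=3):
R_{1,1} = 0.4820765 + (0.4820765 − (-1.3114453))/3 = 1.0799171
R_{2,1} = 0.7647300 + (0.7647300 − 0.4820765)/3 = 0.8589478
R_{2,2} = 0.8589478 + (0.8589478 − 1.0799171)/15 = 0.8442165

0.84422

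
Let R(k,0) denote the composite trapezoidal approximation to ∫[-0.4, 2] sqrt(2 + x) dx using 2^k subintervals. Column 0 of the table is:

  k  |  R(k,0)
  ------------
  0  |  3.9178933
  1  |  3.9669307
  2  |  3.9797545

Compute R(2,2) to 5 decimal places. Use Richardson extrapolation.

Richardson extrapolation on the trapezoidal column (denominator 4−1=3):
R(1,1) = (4·3.9669307 − 3.9178933) / 3 = 3.9832765
R(2,1) = (4·3.9797545 − 3.9669307) / 3 = 3.9840291
R(2,2) = 3.9840291 + (3.9840291 − 3.9832765)/15 = 3.9840793

3.98408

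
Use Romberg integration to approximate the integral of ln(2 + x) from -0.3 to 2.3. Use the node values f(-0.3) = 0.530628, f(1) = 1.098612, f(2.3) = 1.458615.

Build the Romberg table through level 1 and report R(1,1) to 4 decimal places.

R(0,0) (trapezoid, 1 panel, h=2.6000): 2.586016
R(1,0) (trapezoid, 2 panels, h=1.3000): 2.721204
R(1,1) = 2.721204 + (2.721204 − 2.586016)/3 = 2.766267

2.7663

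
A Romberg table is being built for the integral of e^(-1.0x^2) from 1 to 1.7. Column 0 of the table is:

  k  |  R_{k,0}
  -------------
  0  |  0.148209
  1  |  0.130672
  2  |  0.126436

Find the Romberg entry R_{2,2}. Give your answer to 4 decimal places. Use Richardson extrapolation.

Richardson extrapolation on the trapezoidal column (denominator 4−1=3):
R_{1,1} = 0.130672 + (0.130672 − 0.148209)/3 = 0.124826
R_{2,1} = (4·0.126436 − 0.130672) / 3 = 0.125024
R_{2,2} = 0.125024 + (0.125024 − 0.124826)/15 = 0.125037

0.1250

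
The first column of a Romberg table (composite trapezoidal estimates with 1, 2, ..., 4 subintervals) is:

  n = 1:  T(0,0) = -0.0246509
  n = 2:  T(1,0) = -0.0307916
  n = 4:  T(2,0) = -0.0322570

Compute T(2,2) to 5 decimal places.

-0.03274

Richardson extrapolation on the trapezoidal column (denominator 4−1=3):
T(1,1) = -0.0307916 + (-0.0307916 − (-0.0246509))/3 = -0.0328385
T(2,1) = -0.0322570 + (-0.0322570 − (-0.0307916))/3 = -0.0327455
T(2,2) = (16·(-0.0327455) − (-0.0328385)) / 15 = -0.0327393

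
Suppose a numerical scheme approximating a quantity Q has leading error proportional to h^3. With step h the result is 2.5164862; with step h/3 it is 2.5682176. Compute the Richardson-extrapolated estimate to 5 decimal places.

The leading error scales as h^3; refining by a factor of 3 reduces it by 3^3 = 27.
Extrapolated value = (27·A(h/3) − A(h)) / (27 − 1)
= (27·2.5682176 − 2.5164862) / 26
= 66.8253890 / 26 = 2.5702073

2.57021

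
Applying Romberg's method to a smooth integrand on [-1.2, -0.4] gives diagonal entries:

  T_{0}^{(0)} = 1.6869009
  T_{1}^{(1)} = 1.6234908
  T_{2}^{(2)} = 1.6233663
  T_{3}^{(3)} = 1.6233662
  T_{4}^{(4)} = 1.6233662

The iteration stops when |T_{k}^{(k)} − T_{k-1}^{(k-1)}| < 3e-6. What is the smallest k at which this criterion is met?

|T_{1}^{(1)} − T_{0}^{(0)}| = 0.0634101 ≥ 3e-6
|T_{2}^{(2)} − T_{1}^{(1)}| = 0.0001245 ≥ 3e-6
|T_{3}^{(3)} − T_{2}^{(2)}| = 0.0000001 < 3e-6

k = 3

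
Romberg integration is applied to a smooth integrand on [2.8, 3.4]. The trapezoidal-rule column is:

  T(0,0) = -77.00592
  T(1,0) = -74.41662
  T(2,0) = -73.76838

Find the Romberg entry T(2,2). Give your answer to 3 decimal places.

-73.552

Richardson extrapolation on the trapezoidal column (denominator 4−1=3):
T(1,1) = -74.41662 + (-74.41662 − (-77.00592))/3 = -73.55352
T(2,1) = -73.76838 + (-73.76838 − (-74.41662))/3 = -73.55230
T(2,2) = -73.55230 + (-73.55230 − (-73.55352))/15 = -73.55222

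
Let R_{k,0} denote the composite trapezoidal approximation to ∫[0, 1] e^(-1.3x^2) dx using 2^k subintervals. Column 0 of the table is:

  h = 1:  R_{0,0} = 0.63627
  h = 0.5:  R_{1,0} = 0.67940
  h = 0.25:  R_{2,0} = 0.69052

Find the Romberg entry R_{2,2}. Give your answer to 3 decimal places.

0.694

Richardson extrapolation on the trapezoidal column (denominator 4−1=3):
R_{1,1} = 0.67940 + (0.67940 − 0.63627)/3 = 0.69378
R_{2,1} = 0.69052 + (0.69052 − 0.67940)/3 = 0.69423
R_{2,2} = 0.69423 + (0.69423 − 0.69378)/15 = 0.69426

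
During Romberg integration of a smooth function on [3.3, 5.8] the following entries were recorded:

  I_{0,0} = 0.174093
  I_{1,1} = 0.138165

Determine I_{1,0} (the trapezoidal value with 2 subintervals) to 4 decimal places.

From I_{1,1} = (4·I_{1,0} − I_{0,0})/3, solve for I_{1,0}:
4·I_{1,0} = 3·0.138165 + 0.174093 = 0.588588
I_{1,0} = 0.147147

0.1471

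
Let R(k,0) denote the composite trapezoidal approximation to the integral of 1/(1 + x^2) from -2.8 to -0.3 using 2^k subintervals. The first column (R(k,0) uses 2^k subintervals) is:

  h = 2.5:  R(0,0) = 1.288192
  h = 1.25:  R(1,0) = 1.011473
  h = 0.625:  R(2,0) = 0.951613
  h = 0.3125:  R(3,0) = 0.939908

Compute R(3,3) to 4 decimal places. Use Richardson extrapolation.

R(1,1) = 1.011473 + (1.011473 − 1.288192)/3 = 0.919233
R(2,1) = 0.951613 + (0.951613 − 1.011473)/3 = 0.931660
R(3,1) = (4·0.939908 − 0.951613) / 3 = 0.936006
R(2,2) = 0.931660 + (0.931660 − 0.919233)/15 = 0.932488
R(3,2) = (16·0.936006 − 0.931660) / 15 = 0.936296
R(3,3) = 0.936296 + (0.936296 − 0.932488)/63 = 0.936356

0.9364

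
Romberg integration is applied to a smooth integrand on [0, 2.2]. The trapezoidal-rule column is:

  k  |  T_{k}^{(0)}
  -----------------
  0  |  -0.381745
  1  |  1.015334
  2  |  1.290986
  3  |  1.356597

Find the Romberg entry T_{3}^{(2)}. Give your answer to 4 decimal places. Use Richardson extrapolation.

Richardson extrapolation on the trapezoidal column (denominator 4−1=3):
T_{2}^{(1)} = (4·1.290986 − 1.015334) / 3 = 1.382870
T_{3}^{(1)} = (4·1.356597 − 1.290986) / 3 = 1.378467
T_{3}^{(2)} = (16·1.378467 − 1.382870) / 15 = 1.378173

1.3782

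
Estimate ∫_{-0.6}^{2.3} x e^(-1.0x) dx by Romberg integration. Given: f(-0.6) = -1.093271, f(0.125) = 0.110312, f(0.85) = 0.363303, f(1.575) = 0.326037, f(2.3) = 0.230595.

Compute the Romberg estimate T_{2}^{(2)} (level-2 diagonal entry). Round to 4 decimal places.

T_{0}^{(0)} (trapezoid, 1 panel, h=2.9000): -1.250880
T_{1}^{(0)} (trapezoid, 2 panels, h=1.4500): -0.098651
T_{2}^{(0)} (trapezoid, 4 panels, h=0.7250): 0.267028
T_{1}^{(1)} = -0.098651 + (-0.098651 − (-1.250880))/3 = 0.285425
T_{2}^{(1)} = 0.267028 + (0.267028 − (-0.098651))/3 = 0.388921
T_{2}^{(2)} = 0.388921 + (0.388921 − 0.285425)/15 = 0.395821

0.3958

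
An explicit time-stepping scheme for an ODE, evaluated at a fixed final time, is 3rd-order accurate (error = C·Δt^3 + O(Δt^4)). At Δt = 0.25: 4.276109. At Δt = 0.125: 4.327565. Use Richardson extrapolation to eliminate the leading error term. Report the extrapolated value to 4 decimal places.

The leading error scales as Δt^3; refining by a factor of 2 reduces it by 2^3 = 8.
Extrapolated value = (8·A(Δt/2) − A(Δt)) / (8 − 1)
= (8·4.327565 − 4.276109) / 7
= 30.344411 / 7 = 4.334916

4.3349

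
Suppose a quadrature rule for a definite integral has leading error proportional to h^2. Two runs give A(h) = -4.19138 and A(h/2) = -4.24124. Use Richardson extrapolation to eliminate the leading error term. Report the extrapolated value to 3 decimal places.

The leading error scales as h^2; refining by a factor of 2 reduces it by 2^2 = 4.
Extrapolated value = (4·A(h/2) − A(h)) / (4 − 1)
= (4·(-4.24124) − (-4.19138)) / 3
= -12.77358 / 3 = -4.25786

-4.258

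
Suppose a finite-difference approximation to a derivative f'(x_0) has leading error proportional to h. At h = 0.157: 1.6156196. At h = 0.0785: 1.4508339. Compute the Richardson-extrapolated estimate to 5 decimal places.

1.28605

The leading error scales as h; refining by a factor of 2 reduces it by 2^1 = 2.
Extrapolated value = (2·A(h/2) − A(h)) / (2 − 1)
= (2·1.4508339 − 1.6156196) / 1
= 1.2860482 / 1 = 1.2860482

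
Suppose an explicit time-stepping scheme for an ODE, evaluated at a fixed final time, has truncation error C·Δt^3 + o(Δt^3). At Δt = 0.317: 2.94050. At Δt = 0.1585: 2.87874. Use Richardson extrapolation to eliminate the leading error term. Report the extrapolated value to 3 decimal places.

The leading error scales as Δt^3; refining by a factor of 2 reduces it by 2^3 = 8.
Extrapolated value = (8·A(Δt/2) − A(Δt)) / (8 − 1)
= (8·2.87874 − 2.94050) / 7
= 20.08942 / 7 = 2.86992

2.870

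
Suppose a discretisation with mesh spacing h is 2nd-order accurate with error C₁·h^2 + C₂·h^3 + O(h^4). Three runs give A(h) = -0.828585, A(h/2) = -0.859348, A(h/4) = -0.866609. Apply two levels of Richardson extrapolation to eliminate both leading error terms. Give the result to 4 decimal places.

First eliminate the h^2 term (factor 2^2 = 4):
  B₁ = (4·(-0.859348) − (-0.828585))/3 = -0.869602
  B₂ = (4·(-0.866609) − (-0.859348))/3 = -0.869029
Then eliminate the h^3 term (factor 2^3 = 8):
  (8·(-0.869029) − (-0.869602))/7 = -0.868947

-0.8689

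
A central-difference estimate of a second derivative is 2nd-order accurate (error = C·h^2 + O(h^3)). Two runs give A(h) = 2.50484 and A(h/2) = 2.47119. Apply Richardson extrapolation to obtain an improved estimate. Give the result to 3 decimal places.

The leading error scales as h^2; refining by a factor of 2 reduces it by 2^2 = 4.
Extrapolated value = (4·A(h/2) − A(h)) / (4 − 1)
= (4·2.47119 − 2.50484) / 3
= 7.37992 / 3 = 2.45997

2.460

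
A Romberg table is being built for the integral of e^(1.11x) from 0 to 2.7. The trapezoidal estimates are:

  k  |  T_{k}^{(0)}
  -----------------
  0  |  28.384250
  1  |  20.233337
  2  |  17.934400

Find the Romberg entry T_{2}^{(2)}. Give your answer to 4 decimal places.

17.1449

T_{1}^{(1)} = 20.233337 + (20.233337 − 28.384250)/3 = 17.516366
T_{2}^{(1)} = 17.934400 + (17.934400 − 20.233337)/3 = 17.168088
T_{2}^{(2)} = 17.168088 + (17.168088 − 17.516366)/15 = 17.144869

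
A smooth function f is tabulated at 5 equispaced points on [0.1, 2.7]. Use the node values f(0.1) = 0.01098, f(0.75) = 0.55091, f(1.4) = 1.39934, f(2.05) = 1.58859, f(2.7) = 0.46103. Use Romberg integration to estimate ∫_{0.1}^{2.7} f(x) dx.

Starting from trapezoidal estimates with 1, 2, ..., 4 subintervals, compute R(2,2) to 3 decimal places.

2.558

R(0,0) (trapezoid, 1 panel, h=2.6000): 0.61361
R(1,0) (trapezoid, 2 panels, h=1.3000): 2.12595
R(2,0) (trapezoid, 4 panels, h=0.6500): 2.45365
R(1,1) = 2.12595 + (2.12595 − 0.61361)/3 = 2.63006
R(2,1) = 2.45365 + (2.45365 − 2.12595)/3 = 2.56288
R(2,2) = 2.56288 + (2.56288 − 2.63006)/15 = 2.55840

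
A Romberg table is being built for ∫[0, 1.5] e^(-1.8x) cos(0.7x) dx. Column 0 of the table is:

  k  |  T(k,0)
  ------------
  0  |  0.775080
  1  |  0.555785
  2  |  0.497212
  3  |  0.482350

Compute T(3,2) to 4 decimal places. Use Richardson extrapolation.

0.4774

T(2,1) = 0.497212 + (0.497212 − 0.555785)/3 = 0.477688
T(3,1) = (4·0.482350 − 0.497212) / 3 = 0.477396
T(3,2) = (16·0.477396 − 0.477688) / 15 = 0.477377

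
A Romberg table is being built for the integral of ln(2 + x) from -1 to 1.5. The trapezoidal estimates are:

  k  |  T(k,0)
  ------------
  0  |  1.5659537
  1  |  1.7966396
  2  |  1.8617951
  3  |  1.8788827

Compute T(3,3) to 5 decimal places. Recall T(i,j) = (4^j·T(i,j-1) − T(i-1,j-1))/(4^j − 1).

1.88466

T(1,1) = 1.7966396 + (1.7966396 − 1.5659537)/3 = 1.8735349
T(2,1) = 1.8617951 + (1.8617951 − 1.7966396)/3 = 1.8835136
T(3,1) = (4·1.8788827 − 1.8617951) / 3 = 1.8845786
T(2,2) = 1.8835136 + (1.8835136 − 1.8735349)/15 = 1.8841788
T(3,2) = (16·1.8845786 − 1.8835136) / 15 = 1.8846496
T(3,3) = 1.8846496 + (1.8846496 − 1.8841788)/63 = 1.8846571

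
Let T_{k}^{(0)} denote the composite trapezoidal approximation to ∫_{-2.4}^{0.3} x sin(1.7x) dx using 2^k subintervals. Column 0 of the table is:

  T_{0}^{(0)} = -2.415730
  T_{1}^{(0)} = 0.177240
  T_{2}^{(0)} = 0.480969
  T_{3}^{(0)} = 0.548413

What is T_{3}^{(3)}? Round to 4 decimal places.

0.5704

T_{1}^{(1)} = (4·0.177240 − (-2.415730)) / 3 = 1.041563
T_{2}^{(1)} = (4·0.480969 − 0.177240) / 3 = 0.582212
T_{3}^{(1)} = (4·0.548413 − 0.480969) / 3 = 0.570894
T_{2}^{(2)} = (16·0.582212 − 1.041563) / 15 = 0.551589
T_{3}^{(2)} = (16·0.570894 − 0.582212) / 15 = 0.570139
T_{3}^{(3)} = (64·0.570139 − 0.551589) / 63 = 0.570433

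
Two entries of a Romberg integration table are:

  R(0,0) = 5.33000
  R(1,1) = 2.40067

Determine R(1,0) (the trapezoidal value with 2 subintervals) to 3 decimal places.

From R(1,1) = (4·R(1,0) − R(0,0))/3, solve for R(1,0):
4·R(1,0) = 3·2.40067 + 5.33000 = 12.53201
R(1,0) = 3.13300

3.133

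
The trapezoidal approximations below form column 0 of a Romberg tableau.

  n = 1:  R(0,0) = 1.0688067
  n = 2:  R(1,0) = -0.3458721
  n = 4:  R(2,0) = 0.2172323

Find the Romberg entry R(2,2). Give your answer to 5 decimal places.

0.48642

Richardson extrapolation on the trapezoidal column (denominator 4−1=3):
R(1,1) = (4·(-0.3458721) − 1.0688067) / 3 = -0.8174317
R(2,1) = 0.2172323 + (0.2172323 − (-0.3458721))/3 = 0.4049338
R(2,2) = (16·0.4049338 − (-0.8174317)) / 15 = 0.4864248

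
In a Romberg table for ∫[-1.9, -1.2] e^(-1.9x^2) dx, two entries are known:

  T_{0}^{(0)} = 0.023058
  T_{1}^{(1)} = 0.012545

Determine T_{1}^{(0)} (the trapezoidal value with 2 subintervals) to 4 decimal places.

From T_{1}^{(1)} = (4·T_{1}^{(0)} − T_{0}^{(0)})/3, solve for T_{1}^{(0)}:
4·T_{1}^{(0)} = 3·0.012545 + 0.023058 = 0.060693
T_{1}^{(0)} = 0.015173

0.0152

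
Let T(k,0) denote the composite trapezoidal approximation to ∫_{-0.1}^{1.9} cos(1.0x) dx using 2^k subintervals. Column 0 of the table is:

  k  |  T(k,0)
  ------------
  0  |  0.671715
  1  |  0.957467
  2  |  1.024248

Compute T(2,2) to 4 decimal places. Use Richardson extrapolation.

1.0461

Richardson extrapolation on the trapezoidal column (denominator 4−1=3):
T(1,1) = 0.957467 + (0.957467 − 0.671715)/3 = 1.052718
T(2,1) = 1.024248 + (1.024248 − 0.957467)/3 = 1.046508
T(2,2) = (16·1.046508 − 1.052718) / 15 = 1.046094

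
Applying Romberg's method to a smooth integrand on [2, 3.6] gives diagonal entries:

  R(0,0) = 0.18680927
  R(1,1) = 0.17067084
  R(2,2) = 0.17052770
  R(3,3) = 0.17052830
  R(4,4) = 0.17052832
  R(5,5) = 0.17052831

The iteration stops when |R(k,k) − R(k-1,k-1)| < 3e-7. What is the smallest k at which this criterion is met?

|R(1,1) − R(0,0)| = 0.01613843 ≥ 3e-7
|R(2,2) − R(1,1)| = 0.00014314 ≥ 3e-7
|R(3,3) − R(2,2)| = 0.00000060 ≥ 3e-7
|R(4,4) − R(3,3)| = 0.00000002 < 3e-7

k = 4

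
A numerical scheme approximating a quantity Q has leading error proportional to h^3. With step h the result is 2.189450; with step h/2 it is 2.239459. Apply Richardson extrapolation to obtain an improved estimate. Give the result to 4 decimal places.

The leading error scales as h^3; refining by a factor of 2 reduces it by 2^3 = 8.
Extrapolated value = (8·A(h/2) − A(h)) / (8 − 1)
= (8·2.239459 − 2.189450) / 7
= 15.726222 / 7 = 2.246603

2.2466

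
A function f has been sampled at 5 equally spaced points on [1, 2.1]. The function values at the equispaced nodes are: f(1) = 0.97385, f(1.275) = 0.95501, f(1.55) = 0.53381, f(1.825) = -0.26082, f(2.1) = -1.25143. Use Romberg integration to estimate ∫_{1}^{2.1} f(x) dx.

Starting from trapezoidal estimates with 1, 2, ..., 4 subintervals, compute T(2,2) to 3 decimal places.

T(0,0) (trapezoid, 1 panel, h=1.1000): -0.15267
T(1,0) (trapezoid, 2 panels, h=0.5500): 0.21726
T(2,0) (trapezoid, 4 panels, h=0.2750): 0.29953
T(1,1) = 0.21726 + (0.21726 − (-0.15267))/3 = 0.34057
T(2,1) = 0.29953 + (0.29953 − 0.21726)/3 = 0.32695
T(2,2) = 0.32695 + (0.32695 − 0.34057)/15 = 0.32604

0.326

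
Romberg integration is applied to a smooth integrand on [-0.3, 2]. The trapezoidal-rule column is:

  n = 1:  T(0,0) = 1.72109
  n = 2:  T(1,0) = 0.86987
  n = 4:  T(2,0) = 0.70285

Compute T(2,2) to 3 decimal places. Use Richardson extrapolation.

0.651

Richardson extrapolation on the trapezoidal column (denominator 4−1=3):
T(1,1) = 0.86987 + (0.86987 − 1.72109)/3 = 0.58613
T(2,1) = (4·0.70285 − 0.86987) / 3 = 0.64718
T(2,2) = 0.64718 + (0.64718 − 0.58613)/15 = 0.65125
(Column j=1 coincides with Simpson's rule on the same nodes.)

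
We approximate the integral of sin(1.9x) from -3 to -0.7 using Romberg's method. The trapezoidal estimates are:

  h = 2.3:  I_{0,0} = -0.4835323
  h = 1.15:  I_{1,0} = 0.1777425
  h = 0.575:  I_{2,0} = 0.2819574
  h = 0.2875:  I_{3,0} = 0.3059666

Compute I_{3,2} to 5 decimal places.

0.31379

Richardson extrapolation on the trapezoidal column (denominator 4−1=3):
I_{2,1} = (4·0.2819574 − 0.1777425) / 3 = 0.3166957
I_{3,1} = 0.3059666 + (0.3059666 − 0.2819574)/3 = 0.3139697
I_{3,2} = 0.3139697 + (0.3139697 − 0.3166957)/15 = 0.3137880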